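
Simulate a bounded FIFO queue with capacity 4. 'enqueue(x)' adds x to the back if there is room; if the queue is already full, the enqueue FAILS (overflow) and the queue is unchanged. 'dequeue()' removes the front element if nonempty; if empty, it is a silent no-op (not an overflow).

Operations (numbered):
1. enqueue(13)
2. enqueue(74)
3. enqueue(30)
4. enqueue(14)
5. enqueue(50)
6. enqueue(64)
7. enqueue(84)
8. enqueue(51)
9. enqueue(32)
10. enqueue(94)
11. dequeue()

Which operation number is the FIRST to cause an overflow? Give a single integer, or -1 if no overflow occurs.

1. enqueue(13): size=1
2. enqueue(74): size=2
3. enqueue(30): size=3
4. enqueue(14): size=4
5. enqueue(50): size=4=cap → OVERFLOW (fail)
6. enqueue(64): size=4=cap → OVERFLOW (fail)
7. enqueue(84): size=4=cap → OVERFLOW (fail)
8. enqueue(51): size=4=cap → OVERFLOW (fail)
9. enqueue(32): size=4=cap → OVERFLOW (fail)
10. enqueue(94): size=4=cap → OVERFLOW (fail)
11. dequeue(): size=3

Answer: 5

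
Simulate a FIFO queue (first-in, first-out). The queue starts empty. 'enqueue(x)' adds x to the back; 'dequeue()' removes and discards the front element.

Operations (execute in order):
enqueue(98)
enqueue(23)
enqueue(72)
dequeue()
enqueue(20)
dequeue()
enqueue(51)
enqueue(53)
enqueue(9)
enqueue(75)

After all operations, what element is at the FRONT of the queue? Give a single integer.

enqueue(98): queue = [98]
enqueue(23): queue = [98, 23]
enqueue(72): queue = [98, 23, 72]
dequeue(): queue = [23, 72]
enqueue(20): queue = [23, 72, 20]
dequeue(): queue = [72, 20]
enqueue(51): queue = [72, 20, 51]
enqueue(53): queue = [72, 20, 51, 53]
enqueue(9): queue = [72, 20, 51, 53, 9]
enqueue(75): queue = [72, 20, 51, 53, 9, 75]

Answer: 72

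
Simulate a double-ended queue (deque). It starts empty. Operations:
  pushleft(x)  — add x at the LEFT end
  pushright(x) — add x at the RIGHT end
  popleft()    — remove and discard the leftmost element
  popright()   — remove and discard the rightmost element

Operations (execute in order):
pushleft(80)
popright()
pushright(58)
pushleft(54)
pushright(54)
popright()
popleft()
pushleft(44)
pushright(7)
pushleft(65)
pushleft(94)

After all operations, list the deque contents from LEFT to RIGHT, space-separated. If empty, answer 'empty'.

pushleft(80): [80]
popright(): []
pushright(58): [58]
pushleft(54): [54, 58]
pushright(54): [54, 58, 54]
popright(): [54, 58]
popleft(): [58]
pushleft(44): [44, 58]
pushright(7): [44, 58, 7]
pushleft(65): [65, 44, 58, 7]
pushleft(94): [94, 65, 44, 58, 7]

Answer: 94 65 44 58 7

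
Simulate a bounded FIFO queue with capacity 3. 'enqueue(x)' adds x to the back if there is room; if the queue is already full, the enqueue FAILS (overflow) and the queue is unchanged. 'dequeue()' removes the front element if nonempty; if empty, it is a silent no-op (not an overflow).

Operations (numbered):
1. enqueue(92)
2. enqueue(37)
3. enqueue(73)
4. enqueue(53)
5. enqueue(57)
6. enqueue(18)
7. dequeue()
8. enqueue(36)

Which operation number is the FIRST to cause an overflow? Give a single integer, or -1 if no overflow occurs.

1. enqueue(92): size=1
2. enqueue(37): size=2
3. enqueue(73): size=3
4. enqueue(53): size=3=cap → OVERFLOW (fail)
5. enqueue(57): size=3=cap → OVERFLOW (fail)
6. enqueue(18): size=3=cap → OVERFLOW (fail)
7. dequeue(): size=2
8. enqueue(36): size=3

Answer: 4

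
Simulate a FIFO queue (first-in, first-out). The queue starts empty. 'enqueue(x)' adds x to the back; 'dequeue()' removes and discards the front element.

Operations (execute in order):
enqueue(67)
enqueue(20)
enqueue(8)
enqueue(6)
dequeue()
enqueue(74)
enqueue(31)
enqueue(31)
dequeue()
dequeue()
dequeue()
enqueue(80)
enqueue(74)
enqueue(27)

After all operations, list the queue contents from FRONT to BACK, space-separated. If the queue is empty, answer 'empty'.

enqueue(67): [67]
enqueue(20): [67, 20]
enqueue(8): [67, 20, 8]
enqueue(6): [67, 20, 8, 6]
dequeue(): [20, 8, 6]
enqueue(74): [20, 8, 6, 74]
enqueue(31): [20, 8, 6, 74, 31]
enqueue(31): [20, 8, 6, 74, 31, 31]
dequeue(): [8, 6, 74, 31, 31]
dequeue(): [6, 74, 31, 31]
dequeue(): [74, 31, 31]
enqueue(80): [74, 31, 31, 80]
enqueue(74): [74, 31, 31, 80, 74]
enqueue(27): [74, 31, 31, 80, 74, 27]

Answer: 74 31 31 80 74 27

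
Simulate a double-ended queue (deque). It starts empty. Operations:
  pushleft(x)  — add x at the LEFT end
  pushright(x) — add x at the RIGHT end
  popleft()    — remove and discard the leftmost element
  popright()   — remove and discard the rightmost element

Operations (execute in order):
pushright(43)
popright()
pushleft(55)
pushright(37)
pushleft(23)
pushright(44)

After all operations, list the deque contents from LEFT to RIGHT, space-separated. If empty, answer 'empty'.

pushright(43): [43]
popright(): []
pushleft(55): [55]
pushright(37): [55, 37]
pushleft(23): [23, 55, 37]
pushright(44): [23, 55, 37, 44]

Answer: 23 55 37 44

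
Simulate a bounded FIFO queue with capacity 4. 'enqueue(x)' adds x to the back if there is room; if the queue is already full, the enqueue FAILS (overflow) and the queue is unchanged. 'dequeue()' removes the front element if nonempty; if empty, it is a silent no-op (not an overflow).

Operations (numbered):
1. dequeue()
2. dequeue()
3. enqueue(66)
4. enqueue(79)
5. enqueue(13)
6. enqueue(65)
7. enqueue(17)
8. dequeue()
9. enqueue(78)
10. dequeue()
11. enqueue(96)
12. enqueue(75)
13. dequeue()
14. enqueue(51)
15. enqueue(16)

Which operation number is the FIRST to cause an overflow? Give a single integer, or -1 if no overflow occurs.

Answer: 7

Derivation:
1. dequeue(): empty, no-op, size=0
2. dequeue(): empty, no-op, size=0
3. enqueue(66): size=1
4. enqueue(79): size=2
5. enqueue(13): size=3
6. enqueue(65): size=4
7. enqueue(17): size=4=cap → OVERFLOW (fail)
8. dequeue(): size=3
9. enqueue(78): size=4
10. dequeue(): size=3
11. enqueue(96): size=4
12. enqueue(75): size=4=cap → OVERFLOW (fail)
13. dequeue(): size=3
14. enqueue(51): size=4
15. enqueue(16): size=4=cap → OVERFLOW (fail)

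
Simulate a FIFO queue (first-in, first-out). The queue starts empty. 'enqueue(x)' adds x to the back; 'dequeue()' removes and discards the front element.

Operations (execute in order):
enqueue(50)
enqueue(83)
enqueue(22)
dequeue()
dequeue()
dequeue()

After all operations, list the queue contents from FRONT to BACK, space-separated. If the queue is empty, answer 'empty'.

Answer: empty

Derivation:
enqueue(50): [50]
enqueue(83): [50, 83]
enqueue(22): [50, 83, 22]
dequeue(): [83, 22]
dequeue(): [22]
dequeue(): []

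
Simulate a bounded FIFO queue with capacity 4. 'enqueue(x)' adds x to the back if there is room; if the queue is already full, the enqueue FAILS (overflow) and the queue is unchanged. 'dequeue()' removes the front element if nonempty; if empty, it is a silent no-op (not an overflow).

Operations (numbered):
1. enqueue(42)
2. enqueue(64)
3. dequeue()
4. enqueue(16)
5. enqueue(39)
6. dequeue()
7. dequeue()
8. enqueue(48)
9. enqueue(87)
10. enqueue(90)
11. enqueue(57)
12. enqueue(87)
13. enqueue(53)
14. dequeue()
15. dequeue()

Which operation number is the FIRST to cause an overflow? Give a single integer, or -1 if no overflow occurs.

1. enqueue(42): size=1
2. enqueue(64): size=2
3. dequeue(): size=1
4. enqueue(16): size=2
5. enqueue(39): size=3
6. dequeue(): size=2
7. dequeue(): size=1
8. enqueue(48): size=2
9. enqueue(87): size=3
10. enqueue(90): size=4
11. enqueue(57): size=4=cap → OVERFLOW (fail)
12. enqueue(87): size=4=cap → OVERFLOW (fail)
13. enqueue(53): size=4=cap → OVERFLOW (fail)
14. dequeue(): size=3
15. dequeue(): size=2

Answer: 11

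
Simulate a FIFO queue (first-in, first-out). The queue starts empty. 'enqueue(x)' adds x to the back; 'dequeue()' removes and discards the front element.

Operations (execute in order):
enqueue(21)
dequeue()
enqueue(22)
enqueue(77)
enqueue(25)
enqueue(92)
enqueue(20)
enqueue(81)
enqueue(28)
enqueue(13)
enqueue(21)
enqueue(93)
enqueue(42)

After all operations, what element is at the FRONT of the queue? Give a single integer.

enqueue(21): queue = [21]
dequeue(): queue = []
enqueue(22): queue = [22]
enqueue(77): queue = [22, 77]
enqueue(25): queue = [22, 77, 25]
enqueue(92): queue = [22, 77, 25, 92]
enqueue(20): queue = [22, 77, 25, 92, 20]
enqueue(81): queue = [22, 77, 25, 92, 20, 81]
enqueue(28): queue = [22, 77, 25, 92, 20, 81, 28]
enqueue(13): queue = [22, 77, 25, 92, 20, 81, 28, 13]
enqueue(21): queue = [22, 77, 25, 92, 20, 81, 28, 13, 21]
enqueue(93): queue = [22, 77, 25, 92, 20, 81, 28, 13, 21, 93]
enqueue(42): queue = [22, 77, 25, 92, 20, 81, 28, 13, 21, 93, 42]

Answer: 22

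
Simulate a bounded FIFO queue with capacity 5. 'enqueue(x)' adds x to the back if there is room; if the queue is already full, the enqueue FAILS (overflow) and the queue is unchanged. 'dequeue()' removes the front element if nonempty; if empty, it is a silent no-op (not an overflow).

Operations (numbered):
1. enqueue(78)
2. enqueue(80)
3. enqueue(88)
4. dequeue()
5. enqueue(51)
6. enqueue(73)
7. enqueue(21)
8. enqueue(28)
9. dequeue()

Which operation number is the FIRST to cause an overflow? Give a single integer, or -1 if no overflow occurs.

1. enqueue(78): size=1
2. enqueue(80): size=2
3. enqueue(88): size=3
4. dequeue(): size=2
5. enqueue(51): size=3
6. enqueue(73): size=4
7. enqueue(21): size=5
8. enqueue(28): size=5=cap → OVERFLOW (fail)
9. dequeue(): size=4

Answer: 8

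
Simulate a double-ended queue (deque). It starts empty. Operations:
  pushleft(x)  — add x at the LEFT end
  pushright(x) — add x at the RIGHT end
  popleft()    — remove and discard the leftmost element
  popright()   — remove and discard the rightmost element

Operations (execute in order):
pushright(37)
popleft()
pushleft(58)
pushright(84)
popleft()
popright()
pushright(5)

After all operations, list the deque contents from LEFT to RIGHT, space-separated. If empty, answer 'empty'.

pushright(37): [37]
popleft(): []
pushleft(58): [58]
pushright(84): [58, 84]
popleft(): [84]
popright(): []
pushright(5): [5]

Answer: 5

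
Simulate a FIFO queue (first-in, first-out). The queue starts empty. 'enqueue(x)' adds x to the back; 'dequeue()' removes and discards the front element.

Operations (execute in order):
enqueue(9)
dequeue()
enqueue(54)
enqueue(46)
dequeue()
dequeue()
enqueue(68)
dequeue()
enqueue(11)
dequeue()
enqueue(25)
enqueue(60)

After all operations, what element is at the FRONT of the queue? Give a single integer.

Answer: 25

Derivation:
enqueue(9): queue = [9]
dequeue(): queue = []
enqueue(54): queue = [54]
enqueue(46): queue = [54, 46]
dequeue(): queue = [46]
dequeue(): queue = []
enqueue(68): queue = [68]
dequeue(): queue = []
enqueue(11): queue = [11]
dequeue(): queue = []
enqueue(25): queue = [25]
enqueue(60): queue = [25, 60]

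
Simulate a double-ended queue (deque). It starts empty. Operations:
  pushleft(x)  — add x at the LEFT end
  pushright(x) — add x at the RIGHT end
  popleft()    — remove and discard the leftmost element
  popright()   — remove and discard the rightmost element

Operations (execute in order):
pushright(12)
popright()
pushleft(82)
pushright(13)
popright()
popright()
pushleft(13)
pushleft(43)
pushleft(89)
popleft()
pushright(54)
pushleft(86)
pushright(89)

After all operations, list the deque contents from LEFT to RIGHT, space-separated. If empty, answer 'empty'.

Answer: 86 43 13 54 89

Derivation:
pushright(12): [12]
popright(): []
pushleft(82): [82]
pushright(13): [82, 13]
popright(): [82]
popright(): []
pushleft(13): [13]
pushleft(43): [43, 13]
pushleft(89): [89, 43, 13]
popleft(): [43, 13]
pushright(54): [43, 13, 54]
pushleft(86): [86, 43, 13, 54]
pushright(89): [86, 43, 13, 54, 89]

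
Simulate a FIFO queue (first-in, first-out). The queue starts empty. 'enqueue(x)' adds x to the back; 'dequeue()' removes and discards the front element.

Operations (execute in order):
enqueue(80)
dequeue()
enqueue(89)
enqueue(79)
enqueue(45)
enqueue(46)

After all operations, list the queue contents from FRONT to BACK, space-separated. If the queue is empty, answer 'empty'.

enqueue(80): [80]
dequeue(): []
enqueue(89): [89]
enqueue(79): [89, 79]
enqueue(45): [89, 79, 45]
enqueue(46): [89, 79, 45, 46]

Answer: 89 79 45 46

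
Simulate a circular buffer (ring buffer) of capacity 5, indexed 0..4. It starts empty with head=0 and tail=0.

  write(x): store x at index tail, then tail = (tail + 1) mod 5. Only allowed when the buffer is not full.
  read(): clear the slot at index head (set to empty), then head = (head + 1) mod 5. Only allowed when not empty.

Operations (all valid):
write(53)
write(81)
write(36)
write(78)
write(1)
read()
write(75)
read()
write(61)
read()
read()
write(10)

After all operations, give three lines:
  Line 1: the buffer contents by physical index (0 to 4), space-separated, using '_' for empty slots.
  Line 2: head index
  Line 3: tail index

write(53): buf=[53 _ _ _ _], head=0, tail=1, size=1
write(81): buf=[53 81 _ _ _], head=0, tail=2, size=2
write(36): buf=[53 81 36 _ _], head=0, tail=3, size=3
write(78): buf=[53 81 36 78 _], head=0, tail=4, size=4
write(1): buf=[53 81 36 78 1], head=0, tail=0, size=5
read(): buf=[_ 81 36 78 1], head=1, tail=0, size=4
write(75): buf=[75 81 36 78 1], head=1, tail=1, size=5
read(): buf=[75 _ 36 78 1], head=2, tail=1, size=4
write(61): buf=[75 61 36 78 1], head=2, tail=2, size=5
read(): buf=[75 61 _ 78 1], head=3, tail=2, size=4
read(): buf=[75 61 _ _ 1], head=4, tail=2, size=3
write(10): buf=[75 61 10 _ 1], head=4, tail=3, size=4

Answer: 75 61 10 _ 1
4
3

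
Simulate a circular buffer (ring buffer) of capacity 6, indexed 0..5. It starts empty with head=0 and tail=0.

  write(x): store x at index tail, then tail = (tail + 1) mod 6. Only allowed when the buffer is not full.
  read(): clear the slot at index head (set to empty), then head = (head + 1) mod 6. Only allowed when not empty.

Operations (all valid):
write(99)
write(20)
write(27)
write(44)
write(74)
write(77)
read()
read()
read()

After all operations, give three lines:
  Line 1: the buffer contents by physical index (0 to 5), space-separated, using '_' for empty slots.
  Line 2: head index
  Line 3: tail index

Answer: _ _ _ 44 74 77
3
0

Derivation:
write(99): buf=[99 _ _ _ _ _], head=0, tail=1, size=1
write(20): buf=[99 20 _ _ _ _], head=0, tail=2, size=2
write(27): buf=[99 20 27 _ _ _], head=0, tail=3, size=3
write(44): buf=[99 20 27 44 _ _], head=0, tail=4, size=4
write(74): buf=[99 20 27 44 74 _], head=0, tail=5, size=5
write(77): buf=[99 20 27 44 74 77], head=0, tail=0, size=6
read(): buf=[_ 20 27 44 74 77], head=1, tail=0, size=5
read(): buf=[_ _ 27 44 74 77], head=2, tail=0, size=4
read(): buf=[_ _ _ 44 74 77], head=3, tail=0, size=3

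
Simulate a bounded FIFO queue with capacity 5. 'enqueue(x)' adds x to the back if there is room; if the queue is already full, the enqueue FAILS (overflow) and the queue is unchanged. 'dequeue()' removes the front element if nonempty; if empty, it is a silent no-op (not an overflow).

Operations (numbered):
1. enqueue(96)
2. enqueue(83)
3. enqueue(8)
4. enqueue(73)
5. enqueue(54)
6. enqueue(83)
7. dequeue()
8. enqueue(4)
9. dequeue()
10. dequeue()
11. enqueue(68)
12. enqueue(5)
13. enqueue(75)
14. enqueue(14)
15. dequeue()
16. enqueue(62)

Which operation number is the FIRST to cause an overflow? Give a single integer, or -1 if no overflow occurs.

1. enqueue(96): size=1
2. enqueue(83): size=2
3. enqueue(8): size=3
4. enqueue(73): size=4
5. enqueue(54): size=5
6. enqueue(83): size=5=cap → OVERFLOW (fail)
7. dequeue(): size=4
8. enqueue(4): size=5
9. dequeue(): size=4
10. dequeue(): size=3
11. enqueue(68): size=4
12. enqueue(5): size=5
13. enqueue(75): size=5=cap → OVERFLOW (fail)
14. enqueue(14): size=5=cap → OVERFLOW (fail)
15. dequeue(): size=4
16. enqueue(62): size=5

Answer: 6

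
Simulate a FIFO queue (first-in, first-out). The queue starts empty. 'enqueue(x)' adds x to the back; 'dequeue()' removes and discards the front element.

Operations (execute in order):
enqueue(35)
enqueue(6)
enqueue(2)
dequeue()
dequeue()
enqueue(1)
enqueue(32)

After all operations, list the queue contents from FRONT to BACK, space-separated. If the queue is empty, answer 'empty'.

enqueue(35): [35]
enqueue(6): [35, 6]
enqueue(2): [35, 6, 2]
dequeue(): [6, 2]
dequeue(): [2]
enqueue(1): [2, 1]
enqueue(32): [2, 1, 32]

Answer: 2 1 32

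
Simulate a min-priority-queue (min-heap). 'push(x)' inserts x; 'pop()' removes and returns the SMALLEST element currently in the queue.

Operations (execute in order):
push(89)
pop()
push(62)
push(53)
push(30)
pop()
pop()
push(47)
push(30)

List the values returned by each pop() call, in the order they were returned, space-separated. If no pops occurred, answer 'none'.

push(89): heap contents = [89]
pop() → 89: heap contents = []
push(62): heap contents = [62]
push(53): heap contents = [53, 62]
push(30): heap contents = [30, 53, 62]
pop() → 30: heap contents = [53, 62]
pop() → 53: heap contents = [62]
push(47): heap contents = [47, 62]
push(30): heap contents = [30, 47, 62]

Answer: 89 30 53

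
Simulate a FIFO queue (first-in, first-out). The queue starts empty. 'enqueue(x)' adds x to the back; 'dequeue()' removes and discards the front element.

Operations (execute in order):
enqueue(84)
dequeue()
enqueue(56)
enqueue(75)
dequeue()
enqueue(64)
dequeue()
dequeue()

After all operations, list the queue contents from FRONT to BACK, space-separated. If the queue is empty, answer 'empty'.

Answer: empty

Derivation:
enqueue(84): [84]
dequeue(): []
enqueue(56): [56]
enqueue(75): [56, 75]
dequeue(): [75]
enqueue(64): [75, 64]
dequeue(): [64]
dequeue(): []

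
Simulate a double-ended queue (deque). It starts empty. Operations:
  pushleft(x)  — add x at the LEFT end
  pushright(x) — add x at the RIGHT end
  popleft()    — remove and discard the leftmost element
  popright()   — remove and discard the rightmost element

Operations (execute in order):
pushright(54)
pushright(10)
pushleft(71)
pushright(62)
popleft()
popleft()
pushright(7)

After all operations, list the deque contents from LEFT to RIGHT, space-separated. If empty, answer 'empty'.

pushright(54): [54]
pushright(10): [54, 10]
pushleft(71): [71, 54, 10]
pushright(62): [71, 54, 10, 62]
popleft(): [54, 10, 62]
popleft(): [10, 62]
pushright(7): [10, 62, 7]

Answer: 10 62 7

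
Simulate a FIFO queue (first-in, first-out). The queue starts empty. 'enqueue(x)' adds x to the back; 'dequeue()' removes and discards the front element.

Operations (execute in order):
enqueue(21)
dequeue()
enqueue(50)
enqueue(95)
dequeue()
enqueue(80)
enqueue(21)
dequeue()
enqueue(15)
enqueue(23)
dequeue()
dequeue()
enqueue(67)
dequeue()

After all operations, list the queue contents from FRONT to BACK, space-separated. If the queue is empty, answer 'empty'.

enqueue(21): [21]
dequeue(): []
enqueue(50): [50]
enqueue(95): [50, 95]
dequeue(): [95]
enqueue(80): [95, 80]
enqueue(21): [95, 80, 21]
dequeue(): [80, 21]
enqueue(15): [80, 21, 15]
enqueue(23): [80, 21, 15, 23]
dequeue(): [21, 15, 23]
dequeue(): [15, 23]
enqueue(67): [15, 23, 67]
dequeue(): [23, 67]

Answer: 23 67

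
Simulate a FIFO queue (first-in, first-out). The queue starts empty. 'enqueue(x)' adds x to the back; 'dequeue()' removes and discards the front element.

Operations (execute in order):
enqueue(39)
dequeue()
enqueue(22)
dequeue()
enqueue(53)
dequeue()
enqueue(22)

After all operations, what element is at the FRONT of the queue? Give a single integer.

enqueue(39): queue = [39]
dequeue(): queue = []
enqueue(22): queue = [22]
dequeue(): queue = []
enqueue(53): queue = [53]
dequeue(): queue = []
enqueue(22): queue = [22]

Answer: 22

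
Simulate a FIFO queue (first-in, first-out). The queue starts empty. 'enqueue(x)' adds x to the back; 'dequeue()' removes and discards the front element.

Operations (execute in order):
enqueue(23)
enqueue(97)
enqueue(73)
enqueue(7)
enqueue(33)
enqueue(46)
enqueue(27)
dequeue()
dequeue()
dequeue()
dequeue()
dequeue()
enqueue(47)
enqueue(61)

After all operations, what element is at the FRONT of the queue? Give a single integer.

enqueue(23): queue = [23]
enqueue(97): queue = [23, 97]
enqueue(73): queue = [23, 97, 73]
enqueue(7): queue = [23, 97, 73, 7]
enqueue(33): queue = [23, 97, 73, 7, 33]
enqueue(46): queue = [23, 97, 73, 7, 33, 46]
enqueue(27): queue = [23, 97, 73, 7, 33, 46, 27]
dequeue(): queue = [97, 73, 7, 33, 46, 27]
dequeue(): queue = [73, 7, 33, 46, 27]
dequeue(): queue = [7, 33, 46, 27]
dequeue(): queue = [33, 46, 27]
dequeue(): queue = [46, 27]
enqueue(47): queue = [46, 27, 47]
enqueue(61): queue = [46, 27, 47, 61]

Answer: 46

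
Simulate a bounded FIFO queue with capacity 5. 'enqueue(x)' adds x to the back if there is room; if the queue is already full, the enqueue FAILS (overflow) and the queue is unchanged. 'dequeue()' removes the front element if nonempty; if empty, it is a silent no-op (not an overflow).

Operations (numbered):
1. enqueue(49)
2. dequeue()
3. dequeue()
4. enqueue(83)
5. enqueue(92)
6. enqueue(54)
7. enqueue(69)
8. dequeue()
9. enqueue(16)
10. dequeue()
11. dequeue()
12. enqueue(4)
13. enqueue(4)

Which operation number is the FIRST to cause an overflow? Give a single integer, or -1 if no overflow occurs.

1. enqueue(49): size=1
2. dequeue(): size=0
3. dequeue(): empty, no-op, size=0
4. enqueue(83): size=1
5. enqueue(92): size=2
6. enqueue(54): size=3
7. enqueue(69): size=4
8. dequeue(): size=3
9. enqueue(16): size=4
10. dequeue(): size=3
11. dequeue(): size=2
12. enqueue(4): size=3
13. enqueue(4): size=4

Answer: -1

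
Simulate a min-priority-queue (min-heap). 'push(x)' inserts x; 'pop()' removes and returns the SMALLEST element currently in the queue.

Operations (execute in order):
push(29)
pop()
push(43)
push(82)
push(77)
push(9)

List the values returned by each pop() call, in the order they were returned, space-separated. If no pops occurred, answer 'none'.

push(29): heap contents = [29]
pop() → 29: heap contents = []
push(43): heap contents = [43]
push(82): heap contents = [43, 82]
push(77): heap contents = [43, 77, 82]
push(9): heap contents = [9, 43, 77, 82]

Answer: 29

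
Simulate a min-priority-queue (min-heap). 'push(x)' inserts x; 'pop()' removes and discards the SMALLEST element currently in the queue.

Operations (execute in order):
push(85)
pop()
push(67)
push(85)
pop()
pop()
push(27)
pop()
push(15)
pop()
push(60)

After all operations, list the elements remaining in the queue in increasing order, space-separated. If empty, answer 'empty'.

push(85): heap contents = [85]
pop() → 85: heap contents = []
push(67): heap contents = [67]
push(85): heap contents = [67, 85]
pop() → 67: heap contents = [85]
pop() → 85: heap contents = []
push(27): heap contents = [27]
pop() → 27: heap contents = []
push(15): heap contents = [15]
pop() → 15: heap contents = []
push(60): heap contents = [60]

Answer: 60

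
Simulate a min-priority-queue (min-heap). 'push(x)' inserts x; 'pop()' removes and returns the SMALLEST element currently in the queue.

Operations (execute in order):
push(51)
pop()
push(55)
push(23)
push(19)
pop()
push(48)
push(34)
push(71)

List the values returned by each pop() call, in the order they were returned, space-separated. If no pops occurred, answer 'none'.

Answer: 51 19

Derivation:
push(51): heap contents = [51]
pop() → 51: heap contents = []
push(55): heap contents = [55]
push(23): heap contents = [23, 55]
push(19): heap contents = [19, 23, 55]
pop() → 19: heap contents = [23, 55]
push(48): heap contents = [23, 48, 55]
push(34): heap contents = [23, 34, 48, 55]
push(71): heap contents = [23, 34, 48, 55, 71]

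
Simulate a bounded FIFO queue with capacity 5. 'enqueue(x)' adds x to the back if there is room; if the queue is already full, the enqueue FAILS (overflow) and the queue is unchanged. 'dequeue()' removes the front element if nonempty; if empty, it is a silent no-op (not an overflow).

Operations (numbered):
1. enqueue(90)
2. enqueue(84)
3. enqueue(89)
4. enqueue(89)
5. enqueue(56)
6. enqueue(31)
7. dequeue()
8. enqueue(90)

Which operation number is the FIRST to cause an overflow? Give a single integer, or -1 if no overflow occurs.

Answer: 6

Derivation:
1. enqueue(90): size=1
2. enqueue(84): size=2
3. enqueue(89): size=3
4. enqueue(89): size=4
5. enqueue(56): size=5
6. enqueue(31): size=5=cap → OVERFLOW (fail)
7. dequeue(): size=4
8. enqueue(90): size=5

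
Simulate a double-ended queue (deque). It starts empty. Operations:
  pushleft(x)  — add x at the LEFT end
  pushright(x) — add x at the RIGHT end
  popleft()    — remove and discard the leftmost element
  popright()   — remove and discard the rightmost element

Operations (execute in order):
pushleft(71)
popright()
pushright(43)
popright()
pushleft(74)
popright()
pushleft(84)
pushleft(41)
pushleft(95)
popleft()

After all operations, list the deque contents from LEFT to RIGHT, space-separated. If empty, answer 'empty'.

Answer: 41 84

Derivation:
pushleft(71): [71]
popright(): []
pushright(43): [43]
popright(): []
pushleft(74): [74]
popright(): []
pushleft(84): [84]
pushleft(41): [41, 84]
pushleft(95): [95, 41, 84]
popleft(): [41, 84]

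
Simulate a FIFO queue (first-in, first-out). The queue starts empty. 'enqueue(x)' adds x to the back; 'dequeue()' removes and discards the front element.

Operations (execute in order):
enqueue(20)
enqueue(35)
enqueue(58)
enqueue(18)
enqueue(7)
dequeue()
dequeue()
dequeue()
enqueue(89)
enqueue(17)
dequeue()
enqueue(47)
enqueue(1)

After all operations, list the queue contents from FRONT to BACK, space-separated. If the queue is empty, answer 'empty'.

enqueue(20): [20]
enqueue(35): [20, 35]
enqueue(58): [20, 35, 58]
enqueue(18): [20, 35, 58, 18]
enqueue(7): [20, 35, 58, 18, 7]
dequeue(): [35, 58, 18, 7]
dequeue(): [58, 18, 7]
dequeue(): [18, 7]
enqueue(89): [18, 7, 89]
enqueue(17): [18, 7, 89, 17]
dequeue(): [7, 89, 17]
enqueue(47): [7, 89, 17, 47]
enqueue(1): [7, 89, 17, 47, 1]

Answer: 7 89 17 47 1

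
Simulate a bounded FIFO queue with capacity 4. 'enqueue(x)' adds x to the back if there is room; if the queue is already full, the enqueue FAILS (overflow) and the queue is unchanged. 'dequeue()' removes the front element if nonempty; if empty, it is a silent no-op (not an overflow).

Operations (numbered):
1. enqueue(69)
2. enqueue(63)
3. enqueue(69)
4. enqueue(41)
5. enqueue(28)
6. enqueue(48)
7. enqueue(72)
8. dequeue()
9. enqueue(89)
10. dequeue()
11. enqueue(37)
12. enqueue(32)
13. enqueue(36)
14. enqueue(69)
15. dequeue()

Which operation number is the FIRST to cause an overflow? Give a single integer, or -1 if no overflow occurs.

1. enqueue(69): size=1
2. enqueue(63): size=2
3. enqueue(69): size=3
4. enqueue(41): size=4
5. enqueue(28): size=4=cap → OVERFLOW (fail)
6. enqueue(48): size=4=cap → OVERFLOW (fail)
7. enqueue(72): size=4=cap → OVERFLOW (fail)
8. dequeue(): size=3
9. enqueue(89): size=4
10. dequeue(): size=3
11. enqueue(37): size=4
12. enqueue(32): size=4=cap → OVERFLOW (fail)
13. enqueue(36): size=4=cap → OVERFLOW (fail)
14. enqueue(69): size=4=cap → OVERFLOW (fail)
15. dequeue(): size=3

Answer: 5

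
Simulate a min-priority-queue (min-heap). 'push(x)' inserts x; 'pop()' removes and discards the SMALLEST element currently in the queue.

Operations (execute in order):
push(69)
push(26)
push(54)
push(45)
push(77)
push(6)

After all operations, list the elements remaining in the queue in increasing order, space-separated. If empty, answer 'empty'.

Answer: 6 26 45 54 69 77

Derivation:
push(69): heap contents = [69]
push(26): heap contents = [26, 69]
push(54): heap contents = [26, 54, 69]
push(45): heap contents = [26, 45, 54, 69]
push(77): heap contents = [26, 45, 54, 69, 77]
push(6): heap contents = [6, 26, 45, 54, 69, 77]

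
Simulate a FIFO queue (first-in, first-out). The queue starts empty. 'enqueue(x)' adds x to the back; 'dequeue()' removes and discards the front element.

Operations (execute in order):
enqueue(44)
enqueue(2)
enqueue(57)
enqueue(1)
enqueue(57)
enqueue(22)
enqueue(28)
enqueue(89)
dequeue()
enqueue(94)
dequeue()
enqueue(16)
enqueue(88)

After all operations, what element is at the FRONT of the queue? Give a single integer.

Answer: 57

Derivation:
enqueue(44): queue = [44]
enqueue(2): queue = [44, 2]
enqueue(57): queue = [44, 2, 57]
enqueue(1): queue = [44, 2, 57, 1]
enqueue(57): queue = [44, 2, 57, 1, 57]
enqueue(22): queue = [44, 2, 57, 1, 57, 22]
enqueue(28): queue = [44, 2, 57, 1, 57, 22, 28]
enqueue(89): queue = [44, 2, 57, 1, 57, 22, 28, 89]
dequeue(): queue = [2, 57, 1, 57, 22, 28, 89]
enqueue(94): queue = [2, 57, 1, 57, 22, 28, 89, 94]
dequeue(): queue = [57, 1, 57, 22, 28, 89, 94]
enqueue(16): queue = [57, 1, 57, 22, 28, 89, 94, 16]
enqueue(88): queue = [57, 1, 57, 22, 28, 89, 94, 16, 88]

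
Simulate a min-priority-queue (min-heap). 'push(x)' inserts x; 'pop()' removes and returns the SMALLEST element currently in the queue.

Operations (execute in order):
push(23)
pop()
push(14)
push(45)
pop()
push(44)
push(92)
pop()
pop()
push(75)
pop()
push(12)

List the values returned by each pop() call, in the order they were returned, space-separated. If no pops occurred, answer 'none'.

Answer: 23 14 44 45 75

Derivation:
push(23): heap contents = [23]
pop() → 23: heap contents = []
push(14): heap contents = [14]
push(45): heap contents = [14, 45]
pop() → 14: heap contents = [45]
push(44): heap contents = [44, 45]
push(92): heap contents = [44, 45, 92]
pop() → 44: heap contents = [45, 92]
pop() → 45: heap contents = [92]
push(75): heap contents = [75, 92]
pop() → 75: heap contents = [92]
push(12): heap contents = [12, 92]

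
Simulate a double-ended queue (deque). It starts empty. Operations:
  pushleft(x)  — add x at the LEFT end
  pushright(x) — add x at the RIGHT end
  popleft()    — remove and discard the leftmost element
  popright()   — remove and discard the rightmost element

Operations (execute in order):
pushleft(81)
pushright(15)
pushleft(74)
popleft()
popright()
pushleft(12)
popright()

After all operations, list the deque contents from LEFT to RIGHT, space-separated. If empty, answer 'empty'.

pushleft(81): [81]
pushright(15): [81, 15]
pushleft(74): [74, 81, 15]
popleft(): [81, 15]
popright(): [81]
pushleft(12): [12, 81]
popright(): [12]

Answer: 12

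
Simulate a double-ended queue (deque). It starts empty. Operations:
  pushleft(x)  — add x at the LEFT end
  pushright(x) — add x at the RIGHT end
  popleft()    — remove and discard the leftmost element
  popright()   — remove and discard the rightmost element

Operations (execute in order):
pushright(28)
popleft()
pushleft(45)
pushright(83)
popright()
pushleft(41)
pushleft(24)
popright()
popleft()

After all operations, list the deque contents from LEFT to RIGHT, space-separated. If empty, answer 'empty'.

pushright(28): [28]
popleft(): []
pushleft(45): [45]
pushright(83): [45, 83]
popright(): [45]
pushleft(41): [41, 45]
pushleft(24): [24, 41, 45]
popright(): [24, 41]
popleft(): [41]

Answer: 41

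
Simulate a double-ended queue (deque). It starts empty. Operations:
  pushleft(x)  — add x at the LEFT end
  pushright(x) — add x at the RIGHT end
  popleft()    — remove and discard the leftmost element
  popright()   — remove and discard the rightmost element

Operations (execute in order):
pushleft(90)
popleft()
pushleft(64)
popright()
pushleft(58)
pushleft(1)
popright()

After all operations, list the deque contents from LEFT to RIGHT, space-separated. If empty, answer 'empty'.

pushleft(90): [90]
popleft(): []
pushleft(64): [64]
popright(): []
pushleft(58): [58]
pushleft(1): [1, 58]
popright(): [1]

Answer: 1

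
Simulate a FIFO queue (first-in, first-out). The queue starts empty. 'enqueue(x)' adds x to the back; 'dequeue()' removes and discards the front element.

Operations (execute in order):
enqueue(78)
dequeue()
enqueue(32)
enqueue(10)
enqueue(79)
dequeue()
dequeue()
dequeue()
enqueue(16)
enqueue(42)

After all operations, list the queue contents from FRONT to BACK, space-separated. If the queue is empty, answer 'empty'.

enqueue(78): [78]
dequeue(): []
enqueue(32): [32]
enqueue(10): [32, 10]
enqueue(79): [32, 10, 79]
dequeue(): [10, 79]
dequeue(): [79]
dequeue(): []
enqueue(16): [16]
enqueue(42): [16, 42]

Answer: 16 42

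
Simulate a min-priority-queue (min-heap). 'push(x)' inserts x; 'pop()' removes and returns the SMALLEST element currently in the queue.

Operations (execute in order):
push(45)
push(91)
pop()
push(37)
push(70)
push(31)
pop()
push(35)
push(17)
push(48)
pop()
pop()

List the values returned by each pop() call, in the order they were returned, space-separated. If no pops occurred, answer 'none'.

Answer: 45 31 17 35

Derivation:
push(45): heap contents = [45]
push(91): heap contents = [45, 91]
pop() → 45: heap contents = [91]
push(37): heap contents = [37, 91]
push(70): heap contents = [37, 70, 91]
push(31): heap contents = [31, 37, 70, 91]
pop() → 31: heap contents = [37, 70, 91]
push(35): heap contents = [35, 37, 70, 91]
push(17): heap contents = [17, 35, 37, 70, 91]
push(48): heap contents = [17, 35, 37, 48, 70, 91]
pop() → 17: heap contents = [35, 37, 48, 70, 91]
pop() → 35: heap contents = [37, 48, 70, 91]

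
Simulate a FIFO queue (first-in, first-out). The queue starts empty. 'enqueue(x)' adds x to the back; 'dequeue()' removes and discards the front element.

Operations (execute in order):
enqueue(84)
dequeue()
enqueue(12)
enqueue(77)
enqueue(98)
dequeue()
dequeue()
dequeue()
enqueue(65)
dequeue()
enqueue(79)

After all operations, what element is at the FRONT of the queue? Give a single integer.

enqueue(84): queue = [84]
dequeue(): queue = []
enqueue(12): queue = [12]
enqueue(77): queue = [12, 77]
enqueue(98): queue = [12, 77, 98]
dequeue(): queue = [77, 98]
dequeue(): queue = [98]
dequeue(): queue = []
enqueue(65): queue = [65]
dequeue(): queue = []
enqueue(79): queue = [79]

Answer: 79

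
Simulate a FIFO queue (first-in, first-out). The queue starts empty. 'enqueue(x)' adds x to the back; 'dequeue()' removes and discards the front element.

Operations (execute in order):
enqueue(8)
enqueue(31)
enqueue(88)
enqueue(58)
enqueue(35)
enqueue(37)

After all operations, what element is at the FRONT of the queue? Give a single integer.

enqueue(8): queue = [8]
enqueue(31): queue = [8, 31]
enqueue(88): queue = [8, 31, 88]
enqueue(58): queue = [8, 31, 88, 58]
enqueue(35): queue = [8, 31, 88, 58, 35]
enqueue(37): queue = [8, 31, 88, 58, 35, 37]

Answer: 8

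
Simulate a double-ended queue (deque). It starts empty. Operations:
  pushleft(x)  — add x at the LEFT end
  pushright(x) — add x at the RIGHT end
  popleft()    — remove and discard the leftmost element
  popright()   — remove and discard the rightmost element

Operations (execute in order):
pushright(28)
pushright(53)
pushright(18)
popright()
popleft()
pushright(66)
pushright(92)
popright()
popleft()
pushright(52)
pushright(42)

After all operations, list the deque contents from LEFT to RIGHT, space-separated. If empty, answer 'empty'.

pushright(28): [28]
pushright(53): [28, 53]
pushright(18): [28, 53, 18]
popright(): [28, 53]
popleft(): [53]
pushright(66): [53, 66]
pushright(92): [53, 66, 92]
popright(): [53, 66]
popleft(): [66]
pushright(52): [66, 52]
pushright(42): [66, 52, 42]

Answer: 66 52 42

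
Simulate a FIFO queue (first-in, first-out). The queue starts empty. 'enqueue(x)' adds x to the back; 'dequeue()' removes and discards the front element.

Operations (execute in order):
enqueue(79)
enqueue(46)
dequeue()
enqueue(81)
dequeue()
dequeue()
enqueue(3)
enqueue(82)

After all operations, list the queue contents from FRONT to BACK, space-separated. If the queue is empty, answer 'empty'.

Answer: 3 82

Derivation:
enqueue(79): [79]
enqueue(46): [79, 46]
dequeue(): [46]
enqueue(81): [46, 81]
dequeue(): [81]
dequeue(): []
enqueue(3): [3]
enqueue(82): [3, 82]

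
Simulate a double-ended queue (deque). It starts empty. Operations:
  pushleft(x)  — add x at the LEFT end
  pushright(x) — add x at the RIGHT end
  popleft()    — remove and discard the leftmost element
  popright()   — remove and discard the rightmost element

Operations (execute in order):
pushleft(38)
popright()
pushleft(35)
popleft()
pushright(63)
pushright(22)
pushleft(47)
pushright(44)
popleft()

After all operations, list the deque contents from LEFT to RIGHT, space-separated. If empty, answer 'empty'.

Answer: 63 22 44

Derivation:
pushleft(38): [38]
popright(): []
pushleft(35): [35]
popleft(): []
pushright(63): [63]
pushright(22): [63, 22]
pushleft(47): [47, 63, 22]
pushright(44): [47, 63, 22, 44]
popleft(): [63, 22, 44]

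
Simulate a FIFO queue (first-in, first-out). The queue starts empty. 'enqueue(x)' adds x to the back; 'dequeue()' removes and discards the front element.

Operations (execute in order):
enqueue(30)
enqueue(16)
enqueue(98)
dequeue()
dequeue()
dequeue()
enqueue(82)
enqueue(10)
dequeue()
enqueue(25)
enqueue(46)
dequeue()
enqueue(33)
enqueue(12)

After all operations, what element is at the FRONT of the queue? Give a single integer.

enqueue(30): queue = [30]
enqueue(16): queue = [30, 16]
enqueue(98): queue = [30, 16, 98]
dequeue(): queue = [16, 98]
dequeue(): queue = [98]
dequeue(): queue = []
enqueue(82): queue = [82]
enqueue(10): queue = [82, 10]
dequeue(): queue = [10]
enqueue(25): queue = [10, 25]
enqueue(46): queue = [10, 25, 46]
dequeue(): queue = [25, 46]
enqueue(33): queue = [25, 46, 33]
enqueue(12): queue = [25, 46, 33, 12]

Answer: 25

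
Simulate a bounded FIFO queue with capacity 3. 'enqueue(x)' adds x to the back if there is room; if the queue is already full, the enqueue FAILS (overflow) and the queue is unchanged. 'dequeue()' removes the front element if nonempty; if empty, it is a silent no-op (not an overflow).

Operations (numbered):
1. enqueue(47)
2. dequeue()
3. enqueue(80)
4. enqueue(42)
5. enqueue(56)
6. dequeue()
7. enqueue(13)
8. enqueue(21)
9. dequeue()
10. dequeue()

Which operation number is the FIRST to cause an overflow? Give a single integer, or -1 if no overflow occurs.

1. enqueue(47): size=1
2. dequeue(): size=0
3. enqueue(80): size=1
4. enqueue(42): size=2
5. enqueue(56): size=3
6. dequeue(): size=2
7. enqueue(13): size=3
8. enqueue(21): size=3=cap → OVERFLOW (fail)
9. dequeue(): size=2
10. dequeue(): size=1

Answer: 8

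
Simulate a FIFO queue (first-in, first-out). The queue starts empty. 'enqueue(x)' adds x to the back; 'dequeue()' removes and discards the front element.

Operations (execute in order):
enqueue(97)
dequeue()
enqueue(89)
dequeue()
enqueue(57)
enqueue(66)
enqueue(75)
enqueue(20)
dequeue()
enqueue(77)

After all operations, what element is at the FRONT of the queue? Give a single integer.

Answer: 66

Derivation:
enqueue(97): queue = [97]
dequeue(): queue = []
enqueue(89): queue = [89]
dequeue(): queue = []
enqueue(57): queue = [57]
enqueue(66): queue = [57, 66]
enqueue(75): queue = [57, 66, 75]
enqueue(20): queue = [57, 66, 75, 20]
dequeue(): queue = [66, 75, 20]
enqueue(77): queue = [66, 75, 20, 77]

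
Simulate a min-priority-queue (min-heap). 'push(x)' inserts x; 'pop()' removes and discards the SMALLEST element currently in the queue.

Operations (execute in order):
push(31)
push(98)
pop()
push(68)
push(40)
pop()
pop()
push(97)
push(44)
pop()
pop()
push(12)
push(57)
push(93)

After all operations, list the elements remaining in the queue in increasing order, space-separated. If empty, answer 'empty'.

Answer: 12 57 93 98

Derivation:
push(31): heap contents = [31]
push(98): heap contents = [31, 98]
pop() → 31: heap contents = [98]
push(68): heap contents = [68, 98]
push(40): heap contents = [40, 68, 98]
pop() → 40: heap contents = [68, 98]
pop() → 68: heap contents = [98]
push(97): heap contents = [97, 98]
push(44): heap contents = [44, 97, 98]
pop() → 44: heap contents = [97, 98]
pop() → 97: heap contents = [98]
push(12): heap contents = [12, 98]
push(57): heap contents = [12, 57, 98]
push(93): heap contents = [12, 57, 93, 98]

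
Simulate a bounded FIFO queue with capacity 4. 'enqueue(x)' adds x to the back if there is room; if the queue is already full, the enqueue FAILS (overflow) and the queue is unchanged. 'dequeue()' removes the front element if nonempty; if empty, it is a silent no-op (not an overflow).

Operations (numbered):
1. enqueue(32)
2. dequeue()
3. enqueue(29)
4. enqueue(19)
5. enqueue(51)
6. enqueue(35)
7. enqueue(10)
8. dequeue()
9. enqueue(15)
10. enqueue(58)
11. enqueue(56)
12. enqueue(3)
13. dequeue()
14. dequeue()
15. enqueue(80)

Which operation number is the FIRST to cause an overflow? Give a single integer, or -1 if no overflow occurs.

Answer: 7

Derivation:
1. enqueue(32): size=1
2. dequeue(): size=0
3. enqueue(29): size=1
4. enqueue(19): size=2
5. enqueue(51): size=3
6. enqueue(35): size=4
7. enqueue(10): size=4=cap → OVERFLOW (fail)
8. dequeue(): size=3
9. enqueue(15): size=4
10. enqueue(58): size=4=cap → OVERFLOW (fail)
11. enqueue(56): size=4=cap → OVERFLOW (fail)
12. enqueue(3): size=4=cap → OVERFLOW (fail)
13. dequeue(): size=3
14. dequeue(): size=2
15. enqueue(80): size=3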